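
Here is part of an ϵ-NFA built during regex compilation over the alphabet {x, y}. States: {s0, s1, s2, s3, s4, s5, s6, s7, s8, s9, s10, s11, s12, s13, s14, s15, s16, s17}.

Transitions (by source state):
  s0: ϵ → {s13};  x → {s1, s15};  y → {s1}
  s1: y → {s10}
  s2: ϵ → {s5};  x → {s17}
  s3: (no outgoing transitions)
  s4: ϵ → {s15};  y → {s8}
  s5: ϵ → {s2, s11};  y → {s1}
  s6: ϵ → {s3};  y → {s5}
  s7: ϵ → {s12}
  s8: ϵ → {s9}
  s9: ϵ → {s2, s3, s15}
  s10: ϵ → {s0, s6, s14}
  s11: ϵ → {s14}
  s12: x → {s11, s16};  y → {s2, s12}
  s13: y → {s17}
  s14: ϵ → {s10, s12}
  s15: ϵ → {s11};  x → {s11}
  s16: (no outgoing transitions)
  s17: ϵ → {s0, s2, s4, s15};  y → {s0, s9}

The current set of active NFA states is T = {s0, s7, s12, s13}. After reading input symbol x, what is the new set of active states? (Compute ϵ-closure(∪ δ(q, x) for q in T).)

{s0, s1, s3, s6, s10, s11, s12, s13, s14, s15, s16}

s0 on x → {s1, s15}.
s12 on x → {s11, s16}.
No x-transition from s7, s13.
Union after reading x: {s1, s11, s15, s16}.
Now take the ϵ-closure:
From s11 via ϵ: add s14.
From s14 via ϵ: add s10, s12.
From s10 via ϵ: add s0, s6.
From s0 via ϵ: add s13.
From s6 via ϵ: add s3.
No new states can be added; the closed set is {s0, s1, s3, s6, s10, s11, s12, s13, s14, s15, s16}.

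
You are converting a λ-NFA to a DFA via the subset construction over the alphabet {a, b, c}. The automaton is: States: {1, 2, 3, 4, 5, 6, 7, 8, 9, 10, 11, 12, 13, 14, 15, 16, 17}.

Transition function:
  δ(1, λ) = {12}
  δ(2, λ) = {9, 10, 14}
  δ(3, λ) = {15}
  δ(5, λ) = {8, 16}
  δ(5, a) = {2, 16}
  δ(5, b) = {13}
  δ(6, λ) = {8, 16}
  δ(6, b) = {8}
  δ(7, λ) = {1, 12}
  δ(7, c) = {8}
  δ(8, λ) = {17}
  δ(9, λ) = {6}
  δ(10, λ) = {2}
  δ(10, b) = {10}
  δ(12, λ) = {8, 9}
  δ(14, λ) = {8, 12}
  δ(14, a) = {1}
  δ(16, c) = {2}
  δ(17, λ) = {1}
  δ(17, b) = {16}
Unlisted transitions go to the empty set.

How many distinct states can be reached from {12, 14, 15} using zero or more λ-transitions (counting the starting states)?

9

Start with {12, 14, 15}.
From 12 via λ: add 8, 9.
From 8 via λ: add 17.
From 9 via λ: add 6.
From 6 via λ: add 16.
From 17 via λ: add 1.
λ-closure = {1, 6, 8, 9, 12, 14, 15, 16, 17}, which has 9 states.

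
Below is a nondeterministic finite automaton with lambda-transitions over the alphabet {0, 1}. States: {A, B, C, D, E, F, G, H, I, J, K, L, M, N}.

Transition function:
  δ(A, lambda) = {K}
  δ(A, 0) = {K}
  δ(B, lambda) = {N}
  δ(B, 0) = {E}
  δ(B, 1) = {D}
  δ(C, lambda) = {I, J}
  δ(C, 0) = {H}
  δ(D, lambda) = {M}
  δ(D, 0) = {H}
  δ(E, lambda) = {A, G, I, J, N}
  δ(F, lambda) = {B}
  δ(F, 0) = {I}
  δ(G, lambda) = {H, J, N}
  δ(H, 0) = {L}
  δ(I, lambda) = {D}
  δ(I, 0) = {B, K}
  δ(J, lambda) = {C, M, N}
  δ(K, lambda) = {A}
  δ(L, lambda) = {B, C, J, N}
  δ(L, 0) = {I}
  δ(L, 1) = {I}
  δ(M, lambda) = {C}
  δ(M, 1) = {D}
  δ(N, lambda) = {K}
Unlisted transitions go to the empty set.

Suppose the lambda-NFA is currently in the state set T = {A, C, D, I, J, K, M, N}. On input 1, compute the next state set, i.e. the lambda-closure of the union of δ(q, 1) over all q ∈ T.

{A, C, D, I, J, K, M, N}

M on 1 → {D}.
No 1-transition from A, C, D, I, J, K, N.
Union after reading 1: {D}.
Now take the lambda-closure:
From D via lambda: add M.
From M via lambda: add C.
From C via lambda: add I, J.
From J via lambda: add N.
From N via lambda: add K.
From K via lambda: add A.
No new states can be added; the closed set is {A, C, D, I, J, K, M, N}.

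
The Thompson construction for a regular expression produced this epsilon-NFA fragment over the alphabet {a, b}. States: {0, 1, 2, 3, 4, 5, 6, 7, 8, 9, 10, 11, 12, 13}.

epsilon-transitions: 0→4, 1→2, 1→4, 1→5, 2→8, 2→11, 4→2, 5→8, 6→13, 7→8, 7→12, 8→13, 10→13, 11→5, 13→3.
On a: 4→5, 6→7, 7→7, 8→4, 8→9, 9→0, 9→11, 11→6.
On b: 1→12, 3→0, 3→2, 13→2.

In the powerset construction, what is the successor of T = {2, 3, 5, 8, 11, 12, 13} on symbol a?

{2, 3, 4, 5, 6, 8, 9, 11, 13}

8 on a → {4, 9}.
11 on a → {6}.
No a-transition from 2, 3, 5, 12, 13.
Union after reading a: {4, 6, 9}.
Now take the epsilon-closure:
From 4 via epsilon: add 2.
From 6 via epsilon: add 13.
From 2 via epsilon: add 8, 11.
From 13 via epsilon: add 3.
From 11 via epsilon: add 5.
No new states can be added; the closed set is {2, 3, 4, 5, 6, 8, 9, 11, 13}.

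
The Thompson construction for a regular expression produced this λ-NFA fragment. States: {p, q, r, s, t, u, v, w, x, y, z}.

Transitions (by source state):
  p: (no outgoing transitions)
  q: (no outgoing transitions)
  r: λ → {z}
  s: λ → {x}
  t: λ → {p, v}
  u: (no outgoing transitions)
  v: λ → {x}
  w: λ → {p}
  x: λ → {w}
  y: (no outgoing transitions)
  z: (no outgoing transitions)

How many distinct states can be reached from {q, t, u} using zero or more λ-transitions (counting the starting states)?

7

Start with {q, t, u}.
From t via λ: add p, v.
From v via λ: add x.
From x via λ: add w.
λ-closure = {p, q, t, u, v, w, x}, which has 7 states.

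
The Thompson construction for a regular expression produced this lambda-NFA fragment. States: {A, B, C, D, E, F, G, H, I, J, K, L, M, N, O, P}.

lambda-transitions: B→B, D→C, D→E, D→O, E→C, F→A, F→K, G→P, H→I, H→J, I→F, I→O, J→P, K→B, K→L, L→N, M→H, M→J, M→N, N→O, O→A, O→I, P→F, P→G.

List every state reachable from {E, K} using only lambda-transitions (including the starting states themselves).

{A, B, C, E, F, I, K, L, N, O}

Start with {E, K}.
From E via lambda: add C.
From K via lambda: add B, L.
From L via lambda: add N.
From N via lambda: add O.
From O via lambda: add A, I.
From I via lambda: add F.
No new states can be added; the closed set is {A, B, C, E, F, I, K, L, N, O}.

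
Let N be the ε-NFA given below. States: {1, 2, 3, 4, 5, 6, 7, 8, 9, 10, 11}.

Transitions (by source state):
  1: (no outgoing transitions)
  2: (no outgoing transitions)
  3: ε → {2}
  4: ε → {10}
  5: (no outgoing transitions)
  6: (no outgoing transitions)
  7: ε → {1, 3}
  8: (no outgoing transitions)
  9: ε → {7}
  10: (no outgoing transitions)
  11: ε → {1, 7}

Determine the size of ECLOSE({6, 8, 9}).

7

Start with {6, 8, 9}.
From 9 via ε: add 7.
From 7 via ε: add 1, 3.
From 3 via ε: add 2.
ε-closure = {1, 2, 3, 6, 7, 8, 9}, which has 7 states.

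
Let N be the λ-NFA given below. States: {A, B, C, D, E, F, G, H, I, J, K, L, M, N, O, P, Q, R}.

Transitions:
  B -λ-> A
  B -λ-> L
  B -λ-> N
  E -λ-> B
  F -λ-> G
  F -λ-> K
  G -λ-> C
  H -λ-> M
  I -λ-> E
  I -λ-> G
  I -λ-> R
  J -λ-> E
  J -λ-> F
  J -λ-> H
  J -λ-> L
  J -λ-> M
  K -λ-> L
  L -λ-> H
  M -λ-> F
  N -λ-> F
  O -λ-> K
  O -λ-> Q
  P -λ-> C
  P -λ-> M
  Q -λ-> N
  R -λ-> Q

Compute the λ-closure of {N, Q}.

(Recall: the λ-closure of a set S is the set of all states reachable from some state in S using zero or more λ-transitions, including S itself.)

Start with {N, Q}.
From N via λ: add F.
From F via λ: add G, K.
From G via λ: add C.
From K via λ: add L.
From L via λ: add H.
From H via λ: add M.
No new states can be added; the closed set is {C, F, G, H, K, L, M, N, Q}.

{C, F, G, H, K, L, M, N, Q}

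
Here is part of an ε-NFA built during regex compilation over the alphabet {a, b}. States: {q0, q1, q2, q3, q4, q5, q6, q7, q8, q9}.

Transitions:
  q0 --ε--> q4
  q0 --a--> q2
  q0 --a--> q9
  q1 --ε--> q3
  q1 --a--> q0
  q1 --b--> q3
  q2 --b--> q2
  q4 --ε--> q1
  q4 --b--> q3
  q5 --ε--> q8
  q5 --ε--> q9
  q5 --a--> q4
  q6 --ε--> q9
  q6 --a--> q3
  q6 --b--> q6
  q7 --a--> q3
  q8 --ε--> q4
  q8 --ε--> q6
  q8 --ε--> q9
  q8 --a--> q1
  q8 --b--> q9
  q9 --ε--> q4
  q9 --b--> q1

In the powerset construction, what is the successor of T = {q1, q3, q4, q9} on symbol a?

{q0, q1, q3, q4}

q1 on a → {q0}.
No a-transition from q3, q4, q9.
Union after reading a: {q0}.
Now take the ε-closure:
From q0 via ε: add q4.
From q4 via ε: add q1.
From q1 via ε: add q3.
No new states can be added; the closed set is {q0, q1, q3, q4}.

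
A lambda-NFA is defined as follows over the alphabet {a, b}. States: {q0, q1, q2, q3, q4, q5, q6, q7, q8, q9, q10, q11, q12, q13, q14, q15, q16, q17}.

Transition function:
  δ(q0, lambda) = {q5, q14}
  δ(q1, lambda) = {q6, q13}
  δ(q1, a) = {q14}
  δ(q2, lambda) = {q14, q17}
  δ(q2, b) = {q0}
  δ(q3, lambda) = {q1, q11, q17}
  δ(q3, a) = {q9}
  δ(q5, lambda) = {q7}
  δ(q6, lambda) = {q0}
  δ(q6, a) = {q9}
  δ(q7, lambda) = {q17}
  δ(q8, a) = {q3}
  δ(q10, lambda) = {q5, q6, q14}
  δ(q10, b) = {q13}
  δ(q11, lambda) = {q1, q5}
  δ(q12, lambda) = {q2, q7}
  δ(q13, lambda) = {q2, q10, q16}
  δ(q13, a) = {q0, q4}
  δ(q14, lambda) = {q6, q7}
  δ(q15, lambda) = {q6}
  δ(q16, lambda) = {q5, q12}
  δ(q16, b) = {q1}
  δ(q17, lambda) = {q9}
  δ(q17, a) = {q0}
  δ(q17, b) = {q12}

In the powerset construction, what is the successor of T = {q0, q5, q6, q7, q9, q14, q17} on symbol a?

q6 on a → {q9}.
q17 on a → {q0}.
No a-transition from q0, q5, q7, q9, q14.
Union after reading a: {q0, q9}.
Now take the lambda-closure:
From q0 via lambda: add q5, q14.
From q5 via lambda: add q7.
From q14 via lambda: add q6.
From q7 via lambda: add q17.
No new states can be added; the closed set is {q0, q5, q6, q7, q9, q14, q17}.

{q0, q5, q6, q7, q9, q14, q17}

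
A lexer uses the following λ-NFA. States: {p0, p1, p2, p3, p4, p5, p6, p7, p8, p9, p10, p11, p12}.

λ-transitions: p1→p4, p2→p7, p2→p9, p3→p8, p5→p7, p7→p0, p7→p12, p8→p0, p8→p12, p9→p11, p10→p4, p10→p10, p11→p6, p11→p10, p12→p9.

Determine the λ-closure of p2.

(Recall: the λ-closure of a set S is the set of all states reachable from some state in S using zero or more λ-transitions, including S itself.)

Start with {p2}.
From p2 via λ: add p7, p9.
From p7 via λ: add p0, p12.
From p9 via λ: add p11.
From p11 via λ: add p6, p10.
From p10 via λ: add p4.
No new states can be added; the closed set is {p0, p2, p4, p6, p7, p9, p10, p11, p12}.

{p0, p2, p4, p6, p7, p9, p10, p11, p12}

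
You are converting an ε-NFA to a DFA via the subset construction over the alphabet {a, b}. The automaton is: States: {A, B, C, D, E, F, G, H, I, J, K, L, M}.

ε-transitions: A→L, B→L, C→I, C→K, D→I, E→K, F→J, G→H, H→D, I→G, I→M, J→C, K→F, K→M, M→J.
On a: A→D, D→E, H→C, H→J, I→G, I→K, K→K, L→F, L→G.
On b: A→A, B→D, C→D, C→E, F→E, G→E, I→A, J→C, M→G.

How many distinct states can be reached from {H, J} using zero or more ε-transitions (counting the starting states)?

Start with {H, J}.
From H via ε: add D.
From J via ε: add C.
From C via ε: add I, K.
From I via ε: add G, M.
From K via ε: add F.
ε-closure = {C, D, F, G, H, I, J, K, M}, which has 9 states.

9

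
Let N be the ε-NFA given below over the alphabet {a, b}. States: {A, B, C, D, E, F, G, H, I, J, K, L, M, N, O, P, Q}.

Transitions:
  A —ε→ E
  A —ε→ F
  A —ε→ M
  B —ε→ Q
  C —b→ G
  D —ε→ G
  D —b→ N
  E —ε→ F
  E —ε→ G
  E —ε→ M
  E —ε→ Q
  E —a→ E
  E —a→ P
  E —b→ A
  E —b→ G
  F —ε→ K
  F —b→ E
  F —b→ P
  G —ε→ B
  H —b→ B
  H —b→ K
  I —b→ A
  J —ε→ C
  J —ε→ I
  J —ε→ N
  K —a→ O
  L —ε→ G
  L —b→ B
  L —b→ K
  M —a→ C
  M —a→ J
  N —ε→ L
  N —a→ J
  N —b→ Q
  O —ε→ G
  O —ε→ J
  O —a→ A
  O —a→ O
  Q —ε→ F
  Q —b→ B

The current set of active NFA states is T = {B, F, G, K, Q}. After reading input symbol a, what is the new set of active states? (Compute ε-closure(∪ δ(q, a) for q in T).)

K on a → {O}.
No a-transition from B, F, G, Q.
Union after reading a: {O}.
Now take the ε-closure:
From O via ε: add G, J.
From G via ε: add B.
From J via ε: add C, I, N.
From B via ε: add Q.
From N via ε: add L.
From Q via ε: add F.
From F via ε: add K.
No new states can be added; the closed set is {B, C, F, G, I, J, K, L, N, O, Q}.

{B, C, F, G, I, J, K, L, N, O, Q}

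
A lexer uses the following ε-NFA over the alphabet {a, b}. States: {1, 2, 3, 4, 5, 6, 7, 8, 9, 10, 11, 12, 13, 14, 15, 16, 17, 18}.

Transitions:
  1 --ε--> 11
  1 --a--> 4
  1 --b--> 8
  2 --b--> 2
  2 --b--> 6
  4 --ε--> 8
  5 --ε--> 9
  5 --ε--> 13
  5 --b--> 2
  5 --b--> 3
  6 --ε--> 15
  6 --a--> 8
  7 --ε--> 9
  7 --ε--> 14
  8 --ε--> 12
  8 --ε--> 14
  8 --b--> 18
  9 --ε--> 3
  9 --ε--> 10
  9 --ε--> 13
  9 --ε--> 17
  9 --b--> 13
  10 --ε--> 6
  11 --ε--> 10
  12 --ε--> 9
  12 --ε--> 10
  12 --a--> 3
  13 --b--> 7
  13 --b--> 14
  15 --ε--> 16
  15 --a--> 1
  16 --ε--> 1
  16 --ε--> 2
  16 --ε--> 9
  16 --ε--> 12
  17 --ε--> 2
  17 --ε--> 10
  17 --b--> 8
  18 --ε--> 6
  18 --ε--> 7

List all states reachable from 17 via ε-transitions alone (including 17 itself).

Start with {17}.
From 17 via ε: add 2, 10.
From 10 via ε: add 6.
From 6 via ε: add 15.
From 15 via ε: add 16.
From 16 via ε: add 1, 9, 12.
From 1 via ε: add 11.
From 9 via ε: add 3, 13.
No new states can be added; the closed set is {1, 2, 3, 6, 9, 10, 11, 12, 13, 15, 16, 17}.

{1, 2, 3, 6, 9, 10, 11, 12, 13, 15, 16, 17}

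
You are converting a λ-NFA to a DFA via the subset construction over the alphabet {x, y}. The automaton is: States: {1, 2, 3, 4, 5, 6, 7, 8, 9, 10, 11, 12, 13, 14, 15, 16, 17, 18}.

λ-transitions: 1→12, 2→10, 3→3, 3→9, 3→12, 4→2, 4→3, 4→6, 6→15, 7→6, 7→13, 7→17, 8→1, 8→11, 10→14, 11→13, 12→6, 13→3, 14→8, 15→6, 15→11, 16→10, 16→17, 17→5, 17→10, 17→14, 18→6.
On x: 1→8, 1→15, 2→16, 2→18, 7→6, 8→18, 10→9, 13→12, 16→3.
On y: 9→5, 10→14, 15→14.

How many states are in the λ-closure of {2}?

12

Start with {2}.
From 2 via λ: add 10.
From 10 via λ: add 14.
From 14 via λ: add 8.
From 8 via λ: add 1, 11.
From 1 via λ: add 12.
From 11 via λ: add 13.
From 12 via λ: add 6.
From 13 via λ: add 3.
From 3 via λ: add 9.
From 6 via λ: add 15.
λ-closure = {1, 2, 3, 6, 8, 9, 10, 11, 12, 13, 14, 15}, which has 12 states.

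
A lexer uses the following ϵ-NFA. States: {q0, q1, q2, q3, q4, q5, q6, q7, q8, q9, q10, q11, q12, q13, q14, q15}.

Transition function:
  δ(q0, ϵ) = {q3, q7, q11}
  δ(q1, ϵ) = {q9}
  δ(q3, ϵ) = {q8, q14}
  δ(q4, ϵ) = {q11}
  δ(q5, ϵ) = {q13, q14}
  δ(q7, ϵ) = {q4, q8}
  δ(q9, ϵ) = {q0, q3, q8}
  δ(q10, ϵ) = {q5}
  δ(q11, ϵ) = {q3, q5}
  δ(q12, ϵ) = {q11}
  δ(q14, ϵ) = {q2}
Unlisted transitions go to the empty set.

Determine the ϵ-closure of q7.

Start with {q7}.
From q7 via ϵ: add q4, q8.
From q4 via ϵ: add q11.
From q11 via ϵ: add q3, q5.
From q3 via ϵ: add q14.
From q5 via ϵ: add q13.
From q14 via ϵ: add q2.
No new states can be added; the closed set is {q2, q3, q4, q5, q7, q8, q11, q13, q14}.

{q2, q3, q4, q5, q7, q8, q11, q13, q14}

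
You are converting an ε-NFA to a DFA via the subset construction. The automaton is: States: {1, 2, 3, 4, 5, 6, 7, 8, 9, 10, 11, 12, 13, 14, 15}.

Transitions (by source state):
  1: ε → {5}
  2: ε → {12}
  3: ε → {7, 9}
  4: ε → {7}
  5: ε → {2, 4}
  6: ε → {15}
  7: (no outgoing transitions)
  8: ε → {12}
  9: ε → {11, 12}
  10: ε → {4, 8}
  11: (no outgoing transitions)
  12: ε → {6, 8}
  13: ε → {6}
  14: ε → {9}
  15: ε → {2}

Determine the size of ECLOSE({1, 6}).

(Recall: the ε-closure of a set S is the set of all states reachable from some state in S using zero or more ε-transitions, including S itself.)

9

Start with {1, 6}.
From 1 via ε: add 5.
From 6 via ε: add 15.
From 5 via ε: add 2, 4.
From 2 via ε: add 12.
From 4 via ε: add 7.
From 12 via ε: add 8.
ε-closure = {1, 2, 4, 5, 6, 7, 8, 12, 15}, which has 9 states.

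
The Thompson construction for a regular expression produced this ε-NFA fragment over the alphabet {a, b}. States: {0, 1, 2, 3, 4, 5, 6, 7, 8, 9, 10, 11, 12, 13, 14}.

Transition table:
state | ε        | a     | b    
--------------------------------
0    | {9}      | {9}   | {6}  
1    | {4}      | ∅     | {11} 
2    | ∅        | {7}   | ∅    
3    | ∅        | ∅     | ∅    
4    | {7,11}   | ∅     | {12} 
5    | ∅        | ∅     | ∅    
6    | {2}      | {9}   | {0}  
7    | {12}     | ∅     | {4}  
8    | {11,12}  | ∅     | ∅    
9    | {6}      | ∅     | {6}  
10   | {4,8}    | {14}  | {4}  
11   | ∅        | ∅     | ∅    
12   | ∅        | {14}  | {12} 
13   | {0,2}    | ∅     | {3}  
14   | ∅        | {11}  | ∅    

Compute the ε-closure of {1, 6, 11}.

{1, 2, 4, 6, 7, 11, 12}

Start with {1, 6, 11}.
From 1 via ε: add 4.
From 6 via ε: add 2.
From 4 via ε: add 7.
From 7 via ε: add 12.
No new states can be added; the closed set is {1, 2, 4, 6, 7, 11, 12}.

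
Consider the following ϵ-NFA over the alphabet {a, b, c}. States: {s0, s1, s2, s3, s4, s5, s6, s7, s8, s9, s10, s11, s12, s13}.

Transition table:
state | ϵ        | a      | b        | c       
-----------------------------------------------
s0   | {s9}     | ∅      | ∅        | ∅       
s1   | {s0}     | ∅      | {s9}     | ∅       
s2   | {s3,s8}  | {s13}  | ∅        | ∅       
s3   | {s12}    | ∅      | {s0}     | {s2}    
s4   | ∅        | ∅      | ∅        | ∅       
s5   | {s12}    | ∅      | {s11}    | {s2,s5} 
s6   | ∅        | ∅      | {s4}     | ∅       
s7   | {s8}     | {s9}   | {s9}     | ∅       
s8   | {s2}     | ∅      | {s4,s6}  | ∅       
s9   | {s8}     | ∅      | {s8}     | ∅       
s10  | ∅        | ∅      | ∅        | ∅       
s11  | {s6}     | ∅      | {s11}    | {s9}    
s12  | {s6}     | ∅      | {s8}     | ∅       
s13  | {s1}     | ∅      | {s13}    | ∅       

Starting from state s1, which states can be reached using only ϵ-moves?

Start with {s1}.
From s1 via ϵ: add s0.
From s0 via ϵ: add s9.
From s9 via ϵ: add s8.
From s8 via ϵ: add s2.
From s2 via ϵ: add s3.
From s3 via ϵ: add s12.
From s12 via ϵ: add s6.
No new states can be added; the closed set is {s0, s1, s2, s3, s6, s8, s9, s12}.

{s0, s1, s2, s3, s6, s8, s9, s12}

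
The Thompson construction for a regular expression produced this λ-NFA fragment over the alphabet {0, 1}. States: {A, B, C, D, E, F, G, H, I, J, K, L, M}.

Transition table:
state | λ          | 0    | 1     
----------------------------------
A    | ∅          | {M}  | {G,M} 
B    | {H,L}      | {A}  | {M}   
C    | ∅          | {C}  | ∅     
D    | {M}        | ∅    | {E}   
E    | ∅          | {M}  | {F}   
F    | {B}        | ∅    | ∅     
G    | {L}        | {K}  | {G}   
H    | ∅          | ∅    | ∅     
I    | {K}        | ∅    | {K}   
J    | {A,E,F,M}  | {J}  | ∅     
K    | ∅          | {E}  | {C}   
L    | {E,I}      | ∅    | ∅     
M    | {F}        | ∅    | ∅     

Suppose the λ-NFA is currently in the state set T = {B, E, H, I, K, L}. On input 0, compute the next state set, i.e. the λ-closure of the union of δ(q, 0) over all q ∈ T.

{A, B, E, F, H, I, K, L, M}

B on 0 → {A}.
E on 0 → {M}.
K on 0 → {E}.
No 0-transition from H, I, L.
Union after reading 0: {A, E, M}.
Now take the λ-closure:
From M via λ: add F.
From F via λ: add B.
From B via λ: add H, L.
From L via λ: add I.
From I via λ: add K.
No new states can be added; the closed set is {A, B, E, F, H, I, K, L, M}.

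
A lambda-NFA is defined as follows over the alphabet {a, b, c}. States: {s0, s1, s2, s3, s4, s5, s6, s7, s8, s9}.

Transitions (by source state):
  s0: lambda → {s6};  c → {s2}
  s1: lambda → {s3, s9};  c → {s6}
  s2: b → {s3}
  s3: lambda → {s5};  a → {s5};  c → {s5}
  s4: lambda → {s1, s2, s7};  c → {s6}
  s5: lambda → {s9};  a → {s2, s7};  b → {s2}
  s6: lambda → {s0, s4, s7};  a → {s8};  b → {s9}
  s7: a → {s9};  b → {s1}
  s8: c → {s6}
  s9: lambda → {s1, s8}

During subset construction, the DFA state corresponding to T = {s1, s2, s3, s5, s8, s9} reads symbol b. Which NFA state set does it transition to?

s2 on b → {s3}.
s5 on b → {s2}.
No b-transition from s1, s3, s8, s9.
Union after reading b: {s2, s3}.
Now take the lambda-closure:
From s3 via lambda: add s5.
From s5 via lambda: add s9.
From s9 via lambda: add s1, s8.
No new states can be added; the closed set is {s1, s2, s3, s5, s8, s9}.

{s1, s2, s3, s5, s8, s9}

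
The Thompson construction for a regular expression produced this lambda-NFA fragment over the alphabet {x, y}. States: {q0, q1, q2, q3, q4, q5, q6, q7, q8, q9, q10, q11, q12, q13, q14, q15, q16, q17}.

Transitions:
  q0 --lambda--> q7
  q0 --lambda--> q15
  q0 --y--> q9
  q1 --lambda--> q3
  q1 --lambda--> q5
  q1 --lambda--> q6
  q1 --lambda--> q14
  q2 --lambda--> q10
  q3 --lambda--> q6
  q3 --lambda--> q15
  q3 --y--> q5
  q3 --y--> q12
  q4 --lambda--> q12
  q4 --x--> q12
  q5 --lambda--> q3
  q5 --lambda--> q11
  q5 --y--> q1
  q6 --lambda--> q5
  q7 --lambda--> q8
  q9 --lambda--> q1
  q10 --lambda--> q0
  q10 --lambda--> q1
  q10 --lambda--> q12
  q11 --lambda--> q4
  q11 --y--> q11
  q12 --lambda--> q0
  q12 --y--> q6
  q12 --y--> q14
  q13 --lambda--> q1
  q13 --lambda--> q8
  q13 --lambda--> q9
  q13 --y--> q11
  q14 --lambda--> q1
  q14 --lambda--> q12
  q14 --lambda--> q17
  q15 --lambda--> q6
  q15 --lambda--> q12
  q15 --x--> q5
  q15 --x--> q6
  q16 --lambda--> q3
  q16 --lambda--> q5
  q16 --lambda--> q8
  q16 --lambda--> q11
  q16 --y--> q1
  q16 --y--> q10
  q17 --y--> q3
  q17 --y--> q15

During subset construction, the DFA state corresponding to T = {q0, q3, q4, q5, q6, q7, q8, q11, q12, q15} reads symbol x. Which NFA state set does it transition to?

{q0, q3, q4, q5, q6, q7, q8, q11, q12, q15}

q4 on x → {q12}.
q15 on x → {q5, q6}.
No x-transition from q0, q3, q5, q6, q7, q8, q11, q12.
Union after reading x: {q5, q6, q12}.
Now take the lambda-closure:
From q5 via lambda: add q3, q11.
From q12 via lambda: add q0.
From q0 via lambda: add q7, q15.
From q11 via lambda: add q4.
From q7 via lambda: add q8.
No new states can be added; the closed set is {q0, q3, q4, q5, q6, q7, q8, q11, q12, q15}.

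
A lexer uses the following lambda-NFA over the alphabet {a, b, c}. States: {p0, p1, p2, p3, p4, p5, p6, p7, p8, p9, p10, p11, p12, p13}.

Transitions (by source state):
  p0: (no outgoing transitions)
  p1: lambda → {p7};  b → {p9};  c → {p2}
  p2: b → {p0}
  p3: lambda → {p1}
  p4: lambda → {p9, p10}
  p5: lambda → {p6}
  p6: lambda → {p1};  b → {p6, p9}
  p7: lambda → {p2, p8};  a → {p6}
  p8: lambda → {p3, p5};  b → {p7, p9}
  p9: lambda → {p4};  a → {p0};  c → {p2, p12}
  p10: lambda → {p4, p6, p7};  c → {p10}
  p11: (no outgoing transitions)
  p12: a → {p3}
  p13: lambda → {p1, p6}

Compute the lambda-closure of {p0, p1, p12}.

{p0, p1, p2, p3, p5, p6, p7, p8, p12}

Start with {p0, p1, p12}.
From p1 via lambda: add p7.
From p7 via lambda: add p2, p8.
From p8 via lambda: add p3, p5.
From p5 via lambda: add p6.
No new states can be added; the closed set is {p0, p1, p2, p3, p5, p6, p7, p8, p12}.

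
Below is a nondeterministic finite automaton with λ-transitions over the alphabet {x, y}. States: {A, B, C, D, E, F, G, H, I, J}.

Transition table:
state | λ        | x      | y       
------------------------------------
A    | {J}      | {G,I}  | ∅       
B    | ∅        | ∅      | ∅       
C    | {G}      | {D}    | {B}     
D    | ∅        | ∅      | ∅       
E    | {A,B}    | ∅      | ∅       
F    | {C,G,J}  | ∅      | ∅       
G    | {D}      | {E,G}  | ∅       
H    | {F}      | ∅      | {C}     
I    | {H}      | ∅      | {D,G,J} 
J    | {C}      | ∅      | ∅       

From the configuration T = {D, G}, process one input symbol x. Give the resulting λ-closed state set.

G on x → {E, G}.
No x-transition from D.
Union after reading x: {E, G}.
Now take the λ-closure:
From E via λ: add A, B.
From G via λ: add D.
From A via λ: add J.
From J via λ: add C.
No new states can be added; the closed set is {A, B, C, D, E, G, J}.

{A, B, C, D, E, G, J}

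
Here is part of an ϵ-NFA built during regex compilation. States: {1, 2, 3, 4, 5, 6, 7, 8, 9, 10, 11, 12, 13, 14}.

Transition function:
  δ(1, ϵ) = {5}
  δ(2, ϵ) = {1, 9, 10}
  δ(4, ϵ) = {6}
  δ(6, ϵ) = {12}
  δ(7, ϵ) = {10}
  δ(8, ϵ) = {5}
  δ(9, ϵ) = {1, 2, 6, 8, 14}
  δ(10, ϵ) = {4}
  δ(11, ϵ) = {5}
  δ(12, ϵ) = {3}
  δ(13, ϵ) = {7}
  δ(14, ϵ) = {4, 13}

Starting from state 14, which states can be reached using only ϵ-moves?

Start with {14}.
From 14 via ϵ: add 4, 13.
From 4 via ϵ: add 6.
From 13 via ϵ: add 7.
From 6 via ϵ: add 12.
From 7 via ϵ: add 10.
From 12 via ϵ: add 3.
No new states can be added; the closed set is {3, 4, 6, 7, 10, 12, 13, 14}.

{3, 4, 6, 7, 10, 12, 13, 14}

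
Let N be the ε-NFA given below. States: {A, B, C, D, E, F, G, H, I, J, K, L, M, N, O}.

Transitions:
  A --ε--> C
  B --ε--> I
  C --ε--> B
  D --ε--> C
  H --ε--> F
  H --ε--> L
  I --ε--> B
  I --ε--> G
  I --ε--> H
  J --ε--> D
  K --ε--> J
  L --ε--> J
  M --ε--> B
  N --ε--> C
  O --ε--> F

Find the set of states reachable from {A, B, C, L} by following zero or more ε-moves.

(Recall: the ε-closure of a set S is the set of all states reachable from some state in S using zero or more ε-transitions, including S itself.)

Start with {A, B, C, L}.
From B via ε: add I.
From L via ε: add J.
From I via ε: add G, H.
From J via ε: add D.
From H via ε: add F.
No new states can be added; the closed set is {A, B, C, D, F, G, H, I, J, L}.

{A, B, C, D, F, G, H, I, J, L}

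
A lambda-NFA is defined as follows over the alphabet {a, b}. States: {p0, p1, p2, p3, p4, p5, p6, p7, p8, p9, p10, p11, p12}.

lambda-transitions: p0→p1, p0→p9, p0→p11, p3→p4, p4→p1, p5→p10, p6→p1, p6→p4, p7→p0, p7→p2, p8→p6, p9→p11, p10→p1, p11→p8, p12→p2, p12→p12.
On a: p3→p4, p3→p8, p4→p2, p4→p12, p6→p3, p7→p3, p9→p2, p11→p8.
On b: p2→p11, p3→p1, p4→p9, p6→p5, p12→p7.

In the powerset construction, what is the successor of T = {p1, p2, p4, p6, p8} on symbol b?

p2 on b → {p11}.
p4 on b → {p9}.
p6 on b → {p5}.
No b-transition from p1, p8.
Union after reading b: {p5, p9, p11}.
Now take the lambda-closure:
From p5 via lambda: add p10.
From p11 via lambda: add p8.
From p8 via lambda: add p6.
From p10 via lambda: add p1.
From p6 via lambda: add p4.
No new states can be added; the closed set is {p1, p4, p5, p6, p8, p9, p10, p11}.

{p1, p4, p5, p6, p8, p9, p10, p11}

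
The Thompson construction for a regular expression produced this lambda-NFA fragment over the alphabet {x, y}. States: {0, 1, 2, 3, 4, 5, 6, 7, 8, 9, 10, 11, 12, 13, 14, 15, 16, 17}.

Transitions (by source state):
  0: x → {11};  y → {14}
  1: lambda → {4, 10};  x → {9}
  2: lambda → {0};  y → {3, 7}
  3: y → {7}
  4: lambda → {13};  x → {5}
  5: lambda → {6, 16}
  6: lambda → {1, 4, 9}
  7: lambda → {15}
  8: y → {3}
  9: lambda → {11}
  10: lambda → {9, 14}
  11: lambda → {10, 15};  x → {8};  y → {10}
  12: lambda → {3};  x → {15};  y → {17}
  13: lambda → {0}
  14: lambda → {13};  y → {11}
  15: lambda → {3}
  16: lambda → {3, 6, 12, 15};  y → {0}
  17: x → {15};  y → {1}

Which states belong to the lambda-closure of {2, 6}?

{0, 1, 2, 3, 4, 6, 9, 10, 11, 13, 14, 15}

Start with {2, 6}.
From 2 via lambda: add 0.
From 6 via lambda: add 1, 4, 9.
From 1 via lambda: add 10.
From 4 via lambda: add 13.
From 9 via lambda: add 11.
From 10 via lambda: add 14.
From 11 via lambda: add 15.
From 15 via lambda: add 3.
No new states can be added; the closed set is {0, 1, 2, 3, 4, 6, 9, 10, 11, 13, 14, 15}.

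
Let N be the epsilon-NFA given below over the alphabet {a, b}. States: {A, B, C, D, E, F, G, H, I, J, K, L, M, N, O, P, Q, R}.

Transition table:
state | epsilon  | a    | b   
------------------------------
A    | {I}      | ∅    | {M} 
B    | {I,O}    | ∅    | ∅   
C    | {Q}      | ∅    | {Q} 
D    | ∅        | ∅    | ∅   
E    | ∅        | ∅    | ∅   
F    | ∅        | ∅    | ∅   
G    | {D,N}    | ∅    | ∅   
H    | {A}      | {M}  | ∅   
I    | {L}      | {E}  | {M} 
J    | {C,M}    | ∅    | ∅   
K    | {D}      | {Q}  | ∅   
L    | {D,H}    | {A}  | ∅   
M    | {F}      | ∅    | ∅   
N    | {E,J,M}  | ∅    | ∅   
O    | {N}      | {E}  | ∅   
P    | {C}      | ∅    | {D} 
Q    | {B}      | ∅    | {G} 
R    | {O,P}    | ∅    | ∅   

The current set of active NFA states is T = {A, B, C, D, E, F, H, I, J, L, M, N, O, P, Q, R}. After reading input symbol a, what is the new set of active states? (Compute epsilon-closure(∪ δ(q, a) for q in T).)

H on a → {M}.
I on a → {E}.
L on a → {A}.
O on a → {E}.
No a-transition from A, B, C, D, E, F, J, M, N, P, Q, R.
Union after reading a: {A, E, M}.
Now take the epsilon-closure:
From A via epsilon: add I.
From M via epsilon: add F.
From I via epsilon: add L.
From L via epsilon: add D, H.
No new states can be added; the closed set is {A, D, E, F, H, I, L, M}.

{A, D, E, F, H, I, L, M}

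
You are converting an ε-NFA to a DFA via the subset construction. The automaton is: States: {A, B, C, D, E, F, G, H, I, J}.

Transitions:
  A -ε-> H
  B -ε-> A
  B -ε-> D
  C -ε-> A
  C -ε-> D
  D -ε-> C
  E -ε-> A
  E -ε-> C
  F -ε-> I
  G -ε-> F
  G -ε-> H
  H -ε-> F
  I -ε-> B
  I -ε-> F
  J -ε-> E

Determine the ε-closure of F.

{A, B, C, D, F, H, I}

Start with {F}.
From F via ε: add I.
From I via ε: add B.
From B via ε: add A, D.
From A via ε: add H.
From D via ε: add C.
No new states can be added; the closed set is {A, B, C, D, F, H, I}.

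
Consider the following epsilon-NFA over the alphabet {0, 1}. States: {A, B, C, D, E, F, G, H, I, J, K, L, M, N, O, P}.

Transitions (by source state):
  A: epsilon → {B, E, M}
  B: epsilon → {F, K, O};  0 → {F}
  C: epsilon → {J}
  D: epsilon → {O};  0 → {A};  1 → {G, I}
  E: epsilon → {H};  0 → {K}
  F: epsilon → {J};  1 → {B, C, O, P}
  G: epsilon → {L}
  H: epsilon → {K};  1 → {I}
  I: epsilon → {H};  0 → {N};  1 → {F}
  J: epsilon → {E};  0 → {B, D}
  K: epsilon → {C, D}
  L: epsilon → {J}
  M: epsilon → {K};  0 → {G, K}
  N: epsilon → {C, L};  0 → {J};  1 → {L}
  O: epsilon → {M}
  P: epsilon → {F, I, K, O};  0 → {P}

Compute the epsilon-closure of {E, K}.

Start with {E, K}.
From E via epsilon: add H.
From K via epsilon: add C, D.
From C via epsilon: add J.
From D via epsilon: add O.
From O via epsilon: add M.
No new states can be added; the closed set is {C, D, E, H, J, K, M, O}.

{C, D, E, H, J, K, M, O}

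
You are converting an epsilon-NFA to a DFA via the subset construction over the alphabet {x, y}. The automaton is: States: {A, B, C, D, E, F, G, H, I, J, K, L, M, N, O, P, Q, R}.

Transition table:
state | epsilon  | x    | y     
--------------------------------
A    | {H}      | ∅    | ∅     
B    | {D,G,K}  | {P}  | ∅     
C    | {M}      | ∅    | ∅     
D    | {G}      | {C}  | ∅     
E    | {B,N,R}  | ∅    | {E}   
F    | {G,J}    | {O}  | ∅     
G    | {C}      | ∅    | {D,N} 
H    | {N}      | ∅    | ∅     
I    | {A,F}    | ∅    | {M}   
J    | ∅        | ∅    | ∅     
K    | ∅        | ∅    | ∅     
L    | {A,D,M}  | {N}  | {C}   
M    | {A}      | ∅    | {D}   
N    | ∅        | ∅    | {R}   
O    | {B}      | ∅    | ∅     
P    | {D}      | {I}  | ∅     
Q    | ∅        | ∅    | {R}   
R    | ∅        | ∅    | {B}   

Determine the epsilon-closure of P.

{A, C, D, G, H, M, N, P}

Start with {P}.
From P via epsilon: add D.
From D via epsilon: add G.
From G via epsilon: add C.
From C via epsilon: add M.
From M via epsilon: add A.
From A via epsilon: add H.
From H via epsilon: add N.
No new states can be added; the closed set is {A, C, D, G, H, M, N, P}.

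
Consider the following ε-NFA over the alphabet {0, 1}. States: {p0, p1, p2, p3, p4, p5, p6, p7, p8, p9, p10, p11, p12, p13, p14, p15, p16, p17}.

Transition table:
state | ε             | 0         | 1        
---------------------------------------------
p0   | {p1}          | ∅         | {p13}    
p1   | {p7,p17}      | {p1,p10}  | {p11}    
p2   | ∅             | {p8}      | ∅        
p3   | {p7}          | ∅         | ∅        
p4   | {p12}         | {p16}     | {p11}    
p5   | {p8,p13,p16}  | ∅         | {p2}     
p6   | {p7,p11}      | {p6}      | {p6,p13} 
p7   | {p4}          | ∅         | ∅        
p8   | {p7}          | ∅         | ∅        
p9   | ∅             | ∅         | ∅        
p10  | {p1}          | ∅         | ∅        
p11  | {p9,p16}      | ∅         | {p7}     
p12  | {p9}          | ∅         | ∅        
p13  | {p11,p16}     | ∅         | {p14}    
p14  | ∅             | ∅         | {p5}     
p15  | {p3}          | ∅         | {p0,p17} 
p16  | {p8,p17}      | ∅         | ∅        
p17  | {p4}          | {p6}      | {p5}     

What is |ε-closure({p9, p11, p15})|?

10

Start with {p9, p11, p15}.
From p11 via ε: add p16.
From p15 via ε: add p3.
From p3 via ε: add p7.
From p16 via ε: add p8, p17.
From p7 via ε: add p4.
From p4 via ε: add p12.
ε-closure = {p3, p4, p7, p8, p9, p11, p12, p15, p16, p17}, which has 10 states.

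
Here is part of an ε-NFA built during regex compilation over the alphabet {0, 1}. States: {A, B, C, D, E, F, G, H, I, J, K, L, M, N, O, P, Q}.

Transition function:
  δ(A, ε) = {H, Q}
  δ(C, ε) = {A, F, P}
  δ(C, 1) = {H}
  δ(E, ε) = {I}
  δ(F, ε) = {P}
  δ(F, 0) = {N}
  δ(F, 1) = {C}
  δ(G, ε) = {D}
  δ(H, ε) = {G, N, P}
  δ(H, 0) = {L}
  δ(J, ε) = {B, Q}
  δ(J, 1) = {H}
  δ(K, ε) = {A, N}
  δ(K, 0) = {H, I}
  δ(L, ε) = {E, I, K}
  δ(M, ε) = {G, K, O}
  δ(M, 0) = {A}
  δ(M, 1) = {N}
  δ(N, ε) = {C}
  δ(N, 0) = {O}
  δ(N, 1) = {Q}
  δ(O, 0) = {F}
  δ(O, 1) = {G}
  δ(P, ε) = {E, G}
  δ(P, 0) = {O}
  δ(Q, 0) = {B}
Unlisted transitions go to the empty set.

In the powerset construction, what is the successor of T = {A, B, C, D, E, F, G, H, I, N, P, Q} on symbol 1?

C on 1 → {H}.
F on 1 → {C}.
N on 1 → {Q}.
No 1-transition from A, B, D, E, G, H, I, P, Q.
Union after reading 1: {C, H, Q}.
Now take the ε-closure:
From C via ε: add A, F, P.
From H via ε: add G, N.
From G via ε: add D.
From P via ε: add E.
From E via ε: add I.
No new states can be added; the closed set is {A, C, D, E, F, G, H, I, N, P, Q}.

{A, C, D, E, F, G, H, I, N, P, Q}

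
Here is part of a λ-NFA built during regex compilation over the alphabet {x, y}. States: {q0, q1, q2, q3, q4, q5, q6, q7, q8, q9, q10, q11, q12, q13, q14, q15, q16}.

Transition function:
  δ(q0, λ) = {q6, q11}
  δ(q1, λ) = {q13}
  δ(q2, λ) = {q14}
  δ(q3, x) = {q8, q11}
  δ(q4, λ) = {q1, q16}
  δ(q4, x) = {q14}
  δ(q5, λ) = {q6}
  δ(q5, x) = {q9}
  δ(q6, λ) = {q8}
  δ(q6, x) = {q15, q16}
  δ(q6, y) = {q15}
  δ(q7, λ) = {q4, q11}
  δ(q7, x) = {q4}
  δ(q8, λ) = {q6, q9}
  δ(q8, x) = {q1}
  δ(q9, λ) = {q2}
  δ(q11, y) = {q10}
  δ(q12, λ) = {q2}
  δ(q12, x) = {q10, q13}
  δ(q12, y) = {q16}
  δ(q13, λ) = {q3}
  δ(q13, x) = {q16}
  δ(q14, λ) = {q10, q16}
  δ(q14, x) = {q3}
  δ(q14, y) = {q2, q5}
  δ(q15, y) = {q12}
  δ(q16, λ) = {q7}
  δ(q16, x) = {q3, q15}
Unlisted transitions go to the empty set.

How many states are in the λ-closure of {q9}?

11

Start with {q9}.
From q9 via λ: add q2.
From q2 via λ: add q14.
From q14 via λ: add q10, q16.
From q16 via λ: add q7.
From q7 via λ: add q4, q11.
From q4 via λ: add q1.
From q1 via λ: add q13.
From q13 via λ: add q3.
λ-closure = {q1, q2, q3, q4, q7, q9, q10, q11, q13, q14, q16}, which has 11 states.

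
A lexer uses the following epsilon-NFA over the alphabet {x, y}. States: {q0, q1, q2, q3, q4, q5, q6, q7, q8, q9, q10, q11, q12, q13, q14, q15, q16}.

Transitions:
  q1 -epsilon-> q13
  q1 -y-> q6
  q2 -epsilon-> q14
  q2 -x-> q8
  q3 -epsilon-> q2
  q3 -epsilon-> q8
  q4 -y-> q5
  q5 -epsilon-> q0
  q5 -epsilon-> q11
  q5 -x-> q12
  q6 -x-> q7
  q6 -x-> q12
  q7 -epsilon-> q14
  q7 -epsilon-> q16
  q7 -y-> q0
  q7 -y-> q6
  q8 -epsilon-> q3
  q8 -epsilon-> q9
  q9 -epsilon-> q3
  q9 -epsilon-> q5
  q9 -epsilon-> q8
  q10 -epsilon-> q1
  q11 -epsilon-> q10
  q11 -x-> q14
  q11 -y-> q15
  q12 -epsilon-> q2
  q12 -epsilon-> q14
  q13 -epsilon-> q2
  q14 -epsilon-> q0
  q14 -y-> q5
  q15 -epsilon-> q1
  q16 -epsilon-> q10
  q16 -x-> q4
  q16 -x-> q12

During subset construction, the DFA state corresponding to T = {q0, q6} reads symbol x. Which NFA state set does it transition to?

{q0, q1, q2, q7, q10, q12, q13, q14, q16}

q6 on x → {q7, q12}.
No x-transition from q0.
Union after reading x: {q7, q12}.
Now take the epsilon-closure:
From q7 via epsilon: add q14, q16.
From q12 via epsilon: add q2.
From q14 via epsilon: add q0.
From q16 via epsilon: add q10.
From q10 via epsilon: add q1.
From q1 via epsilon: add q13.
No new states can be added; the closed set is {q0, q1, q2, q7, q10, q12, q13, q14, q16}.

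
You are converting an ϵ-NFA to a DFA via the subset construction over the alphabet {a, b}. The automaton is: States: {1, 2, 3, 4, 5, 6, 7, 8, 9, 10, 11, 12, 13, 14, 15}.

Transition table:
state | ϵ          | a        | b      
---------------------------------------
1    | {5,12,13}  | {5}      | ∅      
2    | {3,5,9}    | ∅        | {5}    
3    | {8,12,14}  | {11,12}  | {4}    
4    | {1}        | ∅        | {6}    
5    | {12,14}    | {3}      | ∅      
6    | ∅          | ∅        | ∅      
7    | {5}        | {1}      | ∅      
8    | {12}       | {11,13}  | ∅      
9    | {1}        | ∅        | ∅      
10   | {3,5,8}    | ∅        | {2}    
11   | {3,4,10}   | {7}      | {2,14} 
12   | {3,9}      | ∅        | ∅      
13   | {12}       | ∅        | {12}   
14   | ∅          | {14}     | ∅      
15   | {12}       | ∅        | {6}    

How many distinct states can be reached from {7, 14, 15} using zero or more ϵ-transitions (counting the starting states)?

10

Start with {7, 14, 15}.
From 7 via ϵ: add 5.
From 15 via ϵ: add 12.
From 12 via ϵ: add 3, 9.
From 3 via ϵ: add 8.
From 9 via ϵ: add 1.
From 1 via ϵ: add 13.
ϵ-closure = {1, 3, 5, 7, 8, 9, 12, 13, 14, 15}, which has 10 states.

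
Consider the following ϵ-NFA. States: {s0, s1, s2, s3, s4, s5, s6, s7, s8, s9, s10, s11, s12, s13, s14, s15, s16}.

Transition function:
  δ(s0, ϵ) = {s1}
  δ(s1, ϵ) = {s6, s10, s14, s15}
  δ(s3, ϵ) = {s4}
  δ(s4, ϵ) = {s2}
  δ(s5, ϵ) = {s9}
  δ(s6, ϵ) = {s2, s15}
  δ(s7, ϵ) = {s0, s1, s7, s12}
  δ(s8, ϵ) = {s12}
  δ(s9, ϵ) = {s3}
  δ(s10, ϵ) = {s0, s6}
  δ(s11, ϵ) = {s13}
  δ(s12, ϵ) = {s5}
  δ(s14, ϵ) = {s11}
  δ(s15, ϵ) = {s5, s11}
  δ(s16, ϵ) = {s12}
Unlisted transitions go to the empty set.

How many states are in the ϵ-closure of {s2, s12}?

Start with {s2, s12}.
From s12 via ϵ: add s5.
From s5 via ϵ: add s9.
From s9 via ϵ: add s3.
From s3 via ϵ: add s4.
ϵ-closure = {s2, s3, s4, s5, s9, s12}, which has 6 states.

6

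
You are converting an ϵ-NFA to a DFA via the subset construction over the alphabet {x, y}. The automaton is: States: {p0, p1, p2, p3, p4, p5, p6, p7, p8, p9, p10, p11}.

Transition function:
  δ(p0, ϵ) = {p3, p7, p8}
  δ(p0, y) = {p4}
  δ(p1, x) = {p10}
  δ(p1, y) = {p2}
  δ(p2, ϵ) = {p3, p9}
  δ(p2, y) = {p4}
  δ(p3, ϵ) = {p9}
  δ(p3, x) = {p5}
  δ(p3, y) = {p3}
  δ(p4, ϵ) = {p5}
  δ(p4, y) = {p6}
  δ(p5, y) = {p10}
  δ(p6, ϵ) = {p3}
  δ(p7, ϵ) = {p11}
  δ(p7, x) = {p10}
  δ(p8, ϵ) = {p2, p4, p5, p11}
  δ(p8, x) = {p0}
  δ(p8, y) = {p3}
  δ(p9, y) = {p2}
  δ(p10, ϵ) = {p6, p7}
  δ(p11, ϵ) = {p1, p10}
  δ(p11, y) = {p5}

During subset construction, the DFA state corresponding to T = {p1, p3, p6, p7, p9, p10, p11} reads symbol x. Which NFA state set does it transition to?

p1 on x → {p10}.
p3 on x → {p5}.
p7 on x → {p10}.
No x-transition from p6, p9, p10, p11.
Union after reading x: {p5, p10}.
Now take the ϵ-closure:
From p10 via ϵ: add p6, p7.
From p6 via ϵ: add p3.
From p7 via ϵ: add p11.
From p3 via ϵ: add p9.
From p11 via ϵ: add p1.
No new states can be added; the closed set is {p1, p3, p5, p6, p7, p9, p10, p11}.

{p1, p3, p5, p6, p7, p9, p10, p11}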